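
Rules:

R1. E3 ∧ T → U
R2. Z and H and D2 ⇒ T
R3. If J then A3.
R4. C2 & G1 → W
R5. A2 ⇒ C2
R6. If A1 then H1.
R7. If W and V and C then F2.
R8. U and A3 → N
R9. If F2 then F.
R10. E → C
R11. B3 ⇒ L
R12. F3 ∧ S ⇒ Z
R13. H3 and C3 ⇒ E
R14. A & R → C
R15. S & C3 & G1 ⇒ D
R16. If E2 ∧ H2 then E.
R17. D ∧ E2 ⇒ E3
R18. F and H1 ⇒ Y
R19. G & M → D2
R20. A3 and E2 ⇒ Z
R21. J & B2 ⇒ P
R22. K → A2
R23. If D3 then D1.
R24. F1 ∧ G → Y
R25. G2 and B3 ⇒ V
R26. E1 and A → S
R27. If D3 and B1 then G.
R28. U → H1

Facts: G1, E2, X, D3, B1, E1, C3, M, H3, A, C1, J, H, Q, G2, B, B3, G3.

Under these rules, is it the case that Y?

No

Forward chaining from the given facts derives: A3, L, E, Z, D1, V, S, G, C, D, E3, D2, T, U, N, H1.
Rules concluding Y: R18 needs F; R24 needs F1 — none of these are established.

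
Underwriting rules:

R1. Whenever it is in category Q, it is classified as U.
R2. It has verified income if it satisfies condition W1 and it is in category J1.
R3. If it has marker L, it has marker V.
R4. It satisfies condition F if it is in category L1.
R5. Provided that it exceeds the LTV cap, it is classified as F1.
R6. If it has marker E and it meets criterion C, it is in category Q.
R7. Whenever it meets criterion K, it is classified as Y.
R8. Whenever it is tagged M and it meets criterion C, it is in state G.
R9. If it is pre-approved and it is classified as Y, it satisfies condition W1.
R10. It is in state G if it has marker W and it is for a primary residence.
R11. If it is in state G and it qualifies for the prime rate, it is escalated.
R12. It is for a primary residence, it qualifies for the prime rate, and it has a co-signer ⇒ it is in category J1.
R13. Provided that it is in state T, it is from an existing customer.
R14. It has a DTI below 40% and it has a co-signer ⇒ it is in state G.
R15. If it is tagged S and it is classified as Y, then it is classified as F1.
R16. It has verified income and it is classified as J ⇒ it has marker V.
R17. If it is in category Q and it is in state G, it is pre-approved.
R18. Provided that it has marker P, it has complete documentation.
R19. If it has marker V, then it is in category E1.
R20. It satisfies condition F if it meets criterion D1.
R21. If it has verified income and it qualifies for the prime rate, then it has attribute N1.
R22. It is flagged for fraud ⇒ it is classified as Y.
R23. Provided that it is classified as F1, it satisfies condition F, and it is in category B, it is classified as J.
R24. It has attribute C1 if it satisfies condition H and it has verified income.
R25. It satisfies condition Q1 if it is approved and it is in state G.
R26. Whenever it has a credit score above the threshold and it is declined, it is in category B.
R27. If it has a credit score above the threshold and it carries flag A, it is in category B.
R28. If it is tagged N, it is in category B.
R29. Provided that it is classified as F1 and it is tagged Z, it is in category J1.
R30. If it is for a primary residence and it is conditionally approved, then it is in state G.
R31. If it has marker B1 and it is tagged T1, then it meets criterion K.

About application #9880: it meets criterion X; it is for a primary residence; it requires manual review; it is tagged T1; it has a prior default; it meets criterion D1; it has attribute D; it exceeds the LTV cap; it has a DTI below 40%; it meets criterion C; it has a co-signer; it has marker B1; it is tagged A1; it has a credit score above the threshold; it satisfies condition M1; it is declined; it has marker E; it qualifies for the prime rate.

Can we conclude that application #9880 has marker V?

Yes

By R5 (it exceeds the LTV cap): it is classified as F1.
By R6 (it has marker E, it meets criterion C): it is in category Q.
By R12 (it is for a primary residence, it qualifies for the prime rate, it has a co-signer): it is in category J1.
By R14 (it has a DTI below 40%, it has a co-signer): it is in state G.
By R17 (it is in category Q, it is in state G): it is pre-approved.
By R20 (it meets criterion D1): it satisfies condition F.
By R26 (it has a credit score above the threshold, it is declined): it is in category B.
By R31 (it has marker B1, it is tagged T1): it meets criterion K.
By R7 (it meets criterion K): it is classified as Y.
By R9 (it is pre-approved, it is classified as Y): it satisfies condition W1.
By R23 (it is classified as F1, it satisfies condition F, it is in category B): it is classified as J.
By R2 (it satisfies condition W1, it is in category J1): it has verified income.
By R16 (it has verified income, it is classified as J): it has marker V.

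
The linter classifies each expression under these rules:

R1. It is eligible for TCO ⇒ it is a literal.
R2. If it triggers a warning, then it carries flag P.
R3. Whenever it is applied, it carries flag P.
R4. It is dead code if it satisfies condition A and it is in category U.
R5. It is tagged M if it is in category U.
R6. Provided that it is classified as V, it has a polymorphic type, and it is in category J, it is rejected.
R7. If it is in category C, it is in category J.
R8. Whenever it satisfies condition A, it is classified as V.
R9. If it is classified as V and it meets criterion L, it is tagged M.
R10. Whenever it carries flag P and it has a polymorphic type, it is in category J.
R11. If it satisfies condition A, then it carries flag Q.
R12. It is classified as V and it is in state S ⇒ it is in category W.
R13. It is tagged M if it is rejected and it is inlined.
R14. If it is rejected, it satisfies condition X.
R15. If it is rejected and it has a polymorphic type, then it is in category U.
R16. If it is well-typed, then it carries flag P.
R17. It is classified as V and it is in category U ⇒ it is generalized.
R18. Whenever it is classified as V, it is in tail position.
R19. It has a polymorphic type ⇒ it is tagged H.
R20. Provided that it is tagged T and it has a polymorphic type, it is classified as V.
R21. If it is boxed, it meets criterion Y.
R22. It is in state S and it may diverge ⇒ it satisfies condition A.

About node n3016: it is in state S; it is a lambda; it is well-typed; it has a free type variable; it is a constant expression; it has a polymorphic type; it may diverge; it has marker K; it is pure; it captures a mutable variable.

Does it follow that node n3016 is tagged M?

Yes

By R16 (it is well-typed): it carries flag P.
By R22 (it is in state S, it may diverge): it satisfies condition A.
By R8 (it satisfies condition A): it is classified as V.
By R10 (it carries flag P, it has a polymorphic type): it is in category J.
By R6 (it is classified as V, it has a polymorphic type, it is in category J): it is rejected.
By R15 (it is rejected, it has a polymorphic type): it is in category U.
By R5 (it is in category U): it is tagged M.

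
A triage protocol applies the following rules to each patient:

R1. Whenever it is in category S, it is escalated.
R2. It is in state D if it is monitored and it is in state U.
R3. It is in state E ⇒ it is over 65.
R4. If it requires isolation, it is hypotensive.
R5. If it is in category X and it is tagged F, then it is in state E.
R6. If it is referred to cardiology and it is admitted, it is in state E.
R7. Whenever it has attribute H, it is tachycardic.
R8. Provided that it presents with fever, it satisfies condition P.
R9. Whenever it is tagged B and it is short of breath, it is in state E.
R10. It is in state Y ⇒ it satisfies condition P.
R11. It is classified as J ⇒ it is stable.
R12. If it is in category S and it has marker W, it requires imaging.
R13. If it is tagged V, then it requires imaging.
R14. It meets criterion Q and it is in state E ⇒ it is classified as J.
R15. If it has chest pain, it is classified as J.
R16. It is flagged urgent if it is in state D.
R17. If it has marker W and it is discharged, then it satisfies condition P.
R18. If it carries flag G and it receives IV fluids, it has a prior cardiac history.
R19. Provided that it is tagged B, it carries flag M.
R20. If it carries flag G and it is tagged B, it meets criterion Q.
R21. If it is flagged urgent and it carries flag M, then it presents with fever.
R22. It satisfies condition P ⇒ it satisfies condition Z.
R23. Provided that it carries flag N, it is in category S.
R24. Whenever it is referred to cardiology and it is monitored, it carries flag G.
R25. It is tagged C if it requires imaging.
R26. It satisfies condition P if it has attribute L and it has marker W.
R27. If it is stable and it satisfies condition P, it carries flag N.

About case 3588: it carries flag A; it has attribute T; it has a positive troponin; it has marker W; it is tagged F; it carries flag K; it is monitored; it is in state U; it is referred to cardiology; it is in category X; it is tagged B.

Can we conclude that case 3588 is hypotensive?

Forward chaining from the given facts derives: is in state D, is in state E, is flagged urgent, carries flag M, presents with fever, carries flag G, is over 65, satisfies condition P, meets criterion Q, satisfies condition Z, is classified as J, is stable, carries flag N, is in category S, is escalated, requires imaging, is tagged C.
The only rule concluding "it is hypotensive" is R4, which needs "it requires isolation"; that is never established.

No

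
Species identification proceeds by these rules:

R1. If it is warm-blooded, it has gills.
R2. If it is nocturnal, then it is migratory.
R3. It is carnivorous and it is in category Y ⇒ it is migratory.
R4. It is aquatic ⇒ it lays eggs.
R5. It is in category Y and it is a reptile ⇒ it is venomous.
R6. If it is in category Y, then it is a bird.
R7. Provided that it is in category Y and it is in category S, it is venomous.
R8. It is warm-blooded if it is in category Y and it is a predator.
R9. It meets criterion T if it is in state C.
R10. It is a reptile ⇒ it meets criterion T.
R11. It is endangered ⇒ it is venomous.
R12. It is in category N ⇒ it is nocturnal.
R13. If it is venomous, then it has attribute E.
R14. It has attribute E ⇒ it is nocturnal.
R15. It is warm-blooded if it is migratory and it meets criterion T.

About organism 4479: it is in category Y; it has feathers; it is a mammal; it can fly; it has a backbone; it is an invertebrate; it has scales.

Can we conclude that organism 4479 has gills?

Forward chaining from the given facts derives: is a bird.
The only rule concluding "it has gills" is R1, which needs "it is warm-blooded"; that is never established.

No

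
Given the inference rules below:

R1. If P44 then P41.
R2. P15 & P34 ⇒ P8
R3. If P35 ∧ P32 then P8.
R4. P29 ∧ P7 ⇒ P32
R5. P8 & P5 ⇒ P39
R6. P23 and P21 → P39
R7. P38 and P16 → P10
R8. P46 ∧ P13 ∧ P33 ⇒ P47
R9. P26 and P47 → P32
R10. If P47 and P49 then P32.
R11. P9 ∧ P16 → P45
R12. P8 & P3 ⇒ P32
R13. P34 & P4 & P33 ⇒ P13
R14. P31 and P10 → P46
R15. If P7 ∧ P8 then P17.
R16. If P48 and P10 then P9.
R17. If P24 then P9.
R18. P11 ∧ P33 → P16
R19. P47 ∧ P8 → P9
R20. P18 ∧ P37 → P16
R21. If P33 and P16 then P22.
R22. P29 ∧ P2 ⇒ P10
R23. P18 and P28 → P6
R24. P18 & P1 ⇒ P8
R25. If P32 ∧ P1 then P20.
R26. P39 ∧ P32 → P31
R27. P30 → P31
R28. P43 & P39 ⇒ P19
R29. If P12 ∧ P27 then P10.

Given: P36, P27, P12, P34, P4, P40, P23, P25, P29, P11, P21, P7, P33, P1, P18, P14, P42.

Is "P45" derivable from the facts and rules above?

P32  (by R4: P29, P7)
P39  (by R6: P23, P21)
P13  (by R13: P34, P4, P33)
P16  (by R18: P11, P33)
P8  (by R24: P18, P1)
P31  (by R26: P39, P32)
P10  (by R29: P12, P27)
P46  (by R14: P31, P10)
P47  (by R8: P46, P13, P33)
P9  (by R19: P47, P8)
P45  (by R11: P9, P16)

Yes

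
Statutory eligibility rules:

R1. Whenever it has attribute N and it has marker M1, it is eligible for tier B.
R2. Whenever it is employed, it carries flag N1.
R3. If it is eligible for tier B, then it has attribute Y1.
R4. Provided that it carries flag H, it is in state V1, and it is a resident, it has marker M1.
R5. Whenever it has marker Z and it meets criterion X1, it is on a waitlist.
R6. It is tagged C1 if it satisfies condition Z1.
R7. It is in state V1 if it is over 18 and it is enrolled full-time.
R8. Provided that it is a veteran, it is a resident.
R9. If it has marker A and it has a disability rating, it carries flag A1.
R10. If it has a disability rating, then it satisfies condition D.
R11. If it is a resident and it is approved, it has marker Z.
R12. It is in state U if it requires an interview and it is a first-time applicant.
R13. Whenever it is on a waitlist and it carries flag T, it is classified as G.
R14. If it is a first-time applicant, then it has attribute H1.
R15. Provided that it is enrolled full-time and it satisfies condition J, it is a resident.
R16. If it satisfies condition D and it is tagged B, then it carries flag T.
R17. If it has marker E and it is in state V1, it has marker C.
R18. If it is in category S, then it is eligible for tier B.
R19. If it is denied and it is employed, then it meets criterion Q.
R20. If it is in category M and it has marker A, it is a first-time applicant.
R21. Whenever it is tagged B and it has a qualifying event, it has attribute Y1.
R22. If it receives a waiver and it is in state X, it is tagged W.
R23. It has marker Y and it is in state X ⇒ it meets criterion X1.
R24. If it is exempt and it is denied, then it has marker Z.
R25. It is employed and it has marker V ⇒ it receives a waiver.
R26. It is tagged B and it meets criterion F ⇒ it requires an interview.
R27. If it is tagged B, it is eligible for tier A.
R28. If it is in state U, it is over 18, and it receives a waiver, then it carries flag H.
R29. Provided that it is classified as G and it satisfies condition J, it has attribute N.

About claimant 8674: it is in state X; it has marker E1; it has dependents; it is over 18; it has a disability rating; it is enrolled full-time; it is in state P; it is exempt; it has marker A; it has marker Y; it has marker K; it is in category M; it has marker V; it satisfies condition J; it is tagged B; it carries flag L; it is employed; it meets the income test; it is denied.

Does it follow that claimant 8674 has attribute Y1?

Forward chaining from the given facts derives: carries flag N1, is in state V1, carries flag A1, satisfies condition D, is a resident, carries flag T, meets criterion Q, is a first-time applicant, meets criterion X1, has marker Z, receives a waiver, is eligible for tier A, is on a waitlist, is classified as G, has attribute H1, is tagged W, has attribute N.
Rules concluding "it has attribute Y1": R3 needs "it is eligible for tier B"; R21 needs "it has a qualifying event" — none of these are established.

No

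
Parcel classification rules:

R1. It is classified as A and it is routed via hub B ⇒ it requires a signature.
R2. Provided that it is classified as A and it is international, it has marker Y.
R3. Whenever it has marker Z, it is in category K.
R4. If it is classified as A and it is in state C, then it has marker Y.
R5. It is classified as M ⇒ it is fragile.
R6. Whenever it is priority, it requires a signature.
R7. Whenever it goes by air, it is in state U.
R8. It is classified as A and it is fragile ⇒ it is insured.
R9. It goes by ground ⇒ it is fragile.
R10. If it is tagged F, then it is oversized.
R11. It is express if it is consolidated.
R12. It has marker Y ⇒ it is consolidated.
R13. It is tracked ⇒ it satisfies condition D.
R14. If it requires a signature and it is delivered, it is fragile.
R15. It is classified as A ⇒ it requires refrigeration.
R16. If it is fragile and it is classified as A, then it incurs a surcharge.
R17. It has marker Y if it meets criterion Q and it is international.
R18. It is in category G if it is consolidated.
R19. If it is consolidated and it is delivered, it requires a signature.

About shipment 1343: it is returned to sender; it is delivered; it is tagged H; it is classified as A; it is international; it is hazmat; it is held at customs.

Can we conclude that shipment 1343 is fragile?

Yes

By R2 (it is classified as A, it is international): it has marker Y.
By R12 (it has marker Y): it is consolidated.
By R19 (it is consolidated, it is delivered): it requires a signature.
By R14 (it requires a signature, it is delivered): it is fragile.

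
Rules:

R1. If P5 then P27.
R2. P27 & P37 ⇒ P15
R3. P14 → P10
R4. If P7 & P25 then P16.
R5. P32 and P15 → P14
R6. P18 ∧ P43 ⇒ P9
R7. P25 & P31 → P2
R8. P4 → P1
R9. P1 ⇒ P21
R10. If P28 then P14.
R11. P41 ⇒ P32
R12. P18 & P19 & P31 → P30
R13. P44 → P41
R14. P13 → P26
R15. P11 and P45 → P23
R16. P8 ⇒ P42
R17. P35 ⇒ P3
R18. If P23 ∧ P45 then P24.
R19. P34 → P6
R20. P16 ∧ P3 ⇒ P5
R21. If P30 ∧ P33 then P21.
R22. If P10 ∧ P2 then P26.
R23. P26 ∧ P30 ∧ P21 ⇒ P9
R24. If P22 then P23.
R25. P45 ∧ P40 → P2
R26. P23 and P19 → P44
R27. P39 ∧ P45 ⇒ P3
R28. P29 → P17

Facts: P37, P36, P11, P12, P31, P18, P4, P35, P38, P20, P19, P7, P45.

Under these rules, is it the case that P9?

Forward chaining from the given facts derives: P1, P21, P30, P23, P3, P24, P44, P41, P32.
Rules concluding P9: R6 needs P43; R23 needs P26 — none of these are established.

No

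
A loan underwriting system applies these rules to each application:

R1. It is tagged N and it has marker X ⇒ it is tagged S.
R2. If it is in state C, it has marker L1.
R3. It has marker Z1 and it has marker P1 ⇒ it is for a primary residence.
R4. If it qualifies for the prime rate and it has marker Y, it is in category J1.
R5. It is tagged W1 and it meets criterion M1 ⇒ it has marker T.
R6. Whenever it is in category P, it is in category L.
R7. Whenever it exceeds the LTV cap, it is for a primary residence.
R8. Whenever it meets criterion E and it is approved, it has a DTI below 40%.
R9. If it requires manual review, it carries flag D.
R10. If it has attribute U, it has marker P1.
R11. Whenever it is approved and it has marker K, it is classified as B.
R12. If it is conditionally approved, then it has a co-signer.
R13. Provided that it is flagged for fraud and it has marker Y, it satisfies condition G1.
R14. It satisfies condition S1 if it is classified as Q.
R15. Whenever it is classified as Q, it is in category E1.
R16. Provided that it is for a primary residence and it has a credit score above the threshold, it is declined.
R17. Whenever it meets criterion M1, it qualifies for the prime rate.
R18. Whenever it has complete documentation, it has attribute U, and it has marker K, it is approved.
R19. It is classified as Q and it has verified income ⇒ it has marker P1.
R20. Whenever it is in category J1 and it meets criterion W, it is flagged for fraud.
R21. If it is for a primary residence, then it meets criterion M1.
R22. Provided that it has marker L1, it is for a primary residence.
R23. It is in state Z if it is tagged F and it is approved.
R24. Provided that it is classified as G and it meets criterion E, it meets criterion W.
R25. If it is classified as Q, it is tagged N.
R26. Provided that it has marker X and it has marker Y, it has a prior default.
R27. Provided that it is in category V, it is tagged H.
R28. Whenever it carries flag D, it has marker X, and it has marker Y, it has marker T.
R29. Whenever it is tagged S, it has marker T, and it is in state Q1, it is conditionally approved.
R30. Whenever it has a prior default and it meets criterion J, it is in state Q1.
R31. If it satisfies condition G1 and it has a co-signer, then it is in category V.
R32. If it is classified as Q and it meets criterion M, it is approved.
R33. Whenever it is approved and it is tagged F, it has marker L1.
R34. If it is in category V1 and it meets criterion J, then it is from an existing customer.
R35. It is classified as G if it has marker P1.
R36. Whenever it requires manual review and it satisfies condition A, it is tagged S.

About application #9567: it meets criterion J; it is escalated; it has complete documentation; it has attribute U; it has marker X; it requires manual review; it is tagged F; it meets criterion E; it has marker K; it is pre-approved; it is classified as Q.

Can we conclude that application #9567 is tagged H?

No

Forward chaining from the given facts derives: carries flag D, has marker P1, satisfies condition S1, is in category E1, is approved, is in state Z, is tagged N, has marker L1, is classified as G, is tagged S, has a DTI below 40%, is classified as B, is for a primary residence, meets criterion W, meets criterion M1, qualifies for the prime rate.
The only rule concluding "it is tagged H" is R27, which needs "it is in category V"; that is never established.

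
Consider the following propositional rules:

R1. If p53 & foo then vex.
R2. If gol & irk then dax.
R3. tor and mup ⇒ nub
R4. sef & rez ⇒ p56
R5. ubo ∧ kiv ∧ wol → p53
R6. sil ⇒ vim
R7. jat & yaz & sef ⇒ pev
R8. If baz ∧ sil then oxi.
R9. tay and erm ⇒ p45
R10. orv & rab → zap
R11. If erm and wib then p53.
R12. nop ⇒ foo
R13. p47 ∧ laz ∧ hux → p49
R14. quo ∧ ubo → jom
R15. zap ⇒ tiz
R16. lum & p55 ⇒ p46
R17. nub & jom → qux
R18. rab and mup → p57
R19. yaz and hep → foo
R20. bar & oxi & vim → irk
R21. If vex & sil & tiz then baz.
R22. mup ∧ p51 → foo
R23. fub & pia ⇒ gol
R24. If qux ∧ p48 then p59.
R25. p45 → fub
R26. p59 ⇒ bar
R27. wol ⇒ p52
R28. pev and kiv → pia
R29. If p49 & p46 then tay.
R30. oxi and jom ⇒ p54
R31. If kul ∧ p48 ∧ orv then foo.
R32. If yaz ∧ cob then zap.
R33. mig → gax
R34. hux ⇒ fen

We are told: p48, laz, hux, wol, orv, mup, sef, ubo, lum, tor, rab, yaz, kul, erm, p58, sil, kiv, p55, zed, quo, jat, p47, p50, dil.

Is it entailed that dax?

Yes

nub  (by R3: tor, mup)
p53  (by R5: ubo, kiv, wol)
vim  (by R6: sil)
pev  (by R7: jat, yaz, sef)
zap  (by R10: orv, rab)
p49  (by R13: p47, laz, hux)
jom  (by R14: quo, ubo)
tiz  (by R15: zap)
p46  (by R16: lum, p55)
qux  (by R17: nub, jom)
p59  (by R24: qux, p48)
bar  (by R26: p59)
pia  (by R28: pev, kiv)
tay  (by R29: p49, p46)
foo  (by R31: kul, p48, orv)
vex  (by R1: p53, foo)
p45  (by R9: tay, erm)
baz  (by R21: vex, sil, tiz)
fub  (by R25: p45)
oxi  (by R8: baz, sil)
irk  (by R20: bar, oxi, vim)
gol  (by R23: fub, pia)
dax  (by R2: gol, irk)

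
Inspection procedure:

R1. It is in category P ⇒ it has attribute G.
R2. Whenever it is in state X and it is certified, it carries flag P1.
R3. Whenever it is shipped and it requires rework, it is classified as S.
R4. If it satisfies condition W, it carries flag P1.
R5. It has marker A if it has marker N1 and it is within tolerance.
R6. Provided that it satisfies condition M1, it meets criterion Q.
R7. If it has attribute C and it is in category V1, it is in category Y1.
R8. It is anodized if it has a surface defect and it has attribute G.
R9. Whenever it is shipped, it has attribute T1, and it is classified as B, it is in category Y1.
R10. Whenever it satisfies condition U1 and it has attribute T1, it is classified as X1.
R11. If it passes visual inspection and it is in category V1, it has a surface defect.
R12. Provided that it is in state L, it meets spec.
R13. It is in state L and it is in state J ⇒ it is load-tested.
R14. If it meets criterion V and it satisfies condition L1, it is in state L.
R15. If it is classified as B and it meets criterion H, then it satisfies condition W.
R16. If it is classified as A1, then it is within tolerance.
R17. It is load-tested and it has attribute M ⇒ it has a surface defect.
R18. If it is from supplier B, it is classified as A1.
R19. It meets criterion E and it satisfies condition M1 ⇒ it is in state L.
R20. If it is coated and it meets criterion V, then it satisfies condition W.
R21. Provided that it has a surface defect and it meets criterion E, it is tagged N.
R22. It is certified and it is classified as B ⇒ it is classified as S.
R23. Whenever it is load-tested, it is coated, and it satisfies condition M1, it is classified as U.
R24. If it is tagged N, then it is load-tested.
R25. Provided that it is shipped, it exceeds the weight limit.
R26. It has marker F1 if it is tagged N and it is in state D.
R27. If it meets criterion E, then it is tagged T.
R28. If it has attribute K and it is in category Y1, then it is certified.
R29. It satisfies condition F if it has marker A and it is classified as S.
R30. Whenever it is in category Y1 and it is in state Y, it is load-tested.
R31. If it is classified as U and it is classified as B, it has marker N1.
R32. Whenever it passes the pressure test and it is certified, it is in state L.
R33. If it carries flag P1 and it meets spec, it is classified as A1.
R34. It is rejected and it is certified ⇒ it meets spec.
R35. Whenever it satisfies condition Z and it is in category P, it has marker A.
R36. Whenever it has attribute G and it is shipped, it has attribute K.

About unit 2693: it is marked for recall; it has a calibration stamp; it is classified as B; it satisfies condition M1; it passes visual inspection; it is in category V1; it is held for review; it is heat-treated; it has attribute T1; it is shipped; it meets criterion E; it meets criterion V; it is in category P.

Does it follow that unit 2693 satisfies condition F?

Forward chaining from the given facts derives: has attribute G, meets criterion Q, is in category Y1, has a surface defect, is in state L, is tagged N, is load-tested, exceeds the weight limit, is tagged T, has attribute K, is anodized, meets spec, is certified, is classified as S.
The only rule concluding "it satisfies condition F" is R29, which needs "it has marker A"; that is never established.

No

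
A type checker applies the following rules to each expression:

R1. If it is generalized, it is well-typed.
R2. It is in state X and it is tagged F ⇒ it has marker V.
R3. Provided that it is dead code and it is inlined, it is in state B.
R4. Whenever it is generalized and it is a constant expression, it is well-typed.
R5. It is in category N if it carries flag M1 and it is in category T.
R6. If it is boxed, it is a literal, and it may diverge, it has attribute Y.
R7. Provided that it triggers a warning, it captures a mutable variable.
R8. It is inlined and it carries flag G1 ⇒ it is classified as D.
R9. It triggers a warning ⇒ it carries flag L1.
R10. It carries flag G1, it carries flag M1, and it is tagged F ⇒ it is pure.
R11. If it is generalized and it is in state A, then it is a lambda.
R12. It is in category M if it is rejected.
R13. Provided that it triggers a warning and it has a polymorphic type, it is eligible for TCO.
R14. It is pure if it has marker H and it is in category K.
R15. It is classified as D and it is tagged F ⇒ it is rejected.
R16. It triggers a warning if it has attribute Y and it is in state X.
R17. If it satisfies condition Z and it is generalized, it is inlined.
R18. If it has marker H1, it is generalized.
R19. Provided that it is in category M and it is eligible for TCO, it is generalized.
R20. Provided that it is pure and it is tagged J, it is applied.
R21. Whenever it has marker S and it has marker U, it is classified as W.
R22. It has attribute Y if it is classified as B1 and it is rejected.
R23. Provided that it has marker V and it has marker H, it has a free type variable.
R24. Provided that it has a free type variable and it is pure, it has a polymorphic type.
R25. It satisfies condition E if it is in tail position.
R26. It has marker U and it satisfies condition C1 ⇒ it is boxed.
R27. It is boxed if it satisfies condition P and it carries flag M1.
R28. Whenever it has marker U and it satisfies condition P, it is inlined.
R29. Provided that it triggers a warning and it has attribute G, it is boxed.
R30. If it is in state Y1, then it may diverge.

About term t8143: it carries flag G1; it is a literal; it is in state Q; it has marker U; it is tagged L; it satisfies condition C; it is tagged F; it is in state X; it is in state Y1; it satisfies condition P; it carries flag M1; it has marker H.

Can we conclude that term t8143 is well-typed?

By R2 (it is in state X, it is tagged F): it has marker V.
By R10 (it carries flag G1, it carries flag M1, it is tagged F): it is pure.
By R23 (it has marker V, it has marker H): it has a free type variable.
By R24 (it has a free type variable, it is pure): it has a polymorphic type.
By R27 (it satisfies condition P, it carries flag M1): it is boxed.
By R28 (it has marker U, it satisfies condition P): it is inlined.
By R30 (it is in state Y1): it may diverge.
By R6 (it is boxed, it is a literal, it may diverge): it has attribute Y.
By R8 (it is inlined, it carries flag G1): it is classified as D.
By R15 (it is classified as D, it is tagged F): it is rejected.
By R16 (it has attribute Y, it is in state X): it triggers a warning.
By R12 (it is rejected): it is in category M.
By R13 (it triggers a warning, it has a polymorphic type): it is eligible for TCO.
By R19 (it is in category M, it is eligible for TCO): it is generalized.
By R1 (it is generalized): it is well-typed.

Yes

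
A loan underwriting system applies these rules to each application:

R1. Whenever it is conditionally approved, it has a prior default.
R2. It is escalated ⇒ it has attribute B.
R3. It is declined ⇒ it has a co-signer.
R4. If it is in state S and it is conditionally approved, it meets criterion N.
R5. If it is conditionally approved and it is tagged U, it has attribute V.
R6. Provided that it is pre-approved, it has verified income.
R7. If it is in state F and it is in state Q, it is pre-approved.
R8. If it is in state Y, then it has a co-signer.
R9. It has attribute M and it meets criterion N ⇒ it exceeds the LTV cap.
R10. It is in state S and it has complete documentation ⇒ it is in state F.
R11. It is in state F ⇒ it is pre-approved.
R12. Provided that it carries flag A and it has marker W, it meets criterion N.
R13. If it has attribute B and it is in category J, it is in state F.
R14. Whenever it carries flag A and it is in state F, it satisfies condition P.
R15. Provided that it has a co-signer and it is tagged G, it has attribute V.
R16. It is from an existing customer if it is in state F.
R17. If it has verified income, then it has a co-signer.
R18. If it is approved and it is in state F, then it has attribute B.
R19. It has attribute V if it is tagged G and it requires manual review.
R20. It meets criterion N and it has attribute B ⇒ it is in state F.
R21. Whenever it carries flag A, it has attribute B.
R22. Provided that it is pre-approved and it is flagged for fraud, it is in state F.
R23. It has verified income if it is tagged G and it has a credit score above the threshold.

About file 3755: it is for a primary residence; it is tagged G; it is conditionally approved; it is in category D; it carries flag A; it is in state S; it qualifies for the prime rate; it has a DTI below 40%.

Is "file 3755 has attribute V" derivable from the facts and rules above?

By R4 (it is in state S, it is conditionally approved): it meets criterion N.
By R21 (it carries flag A): it has attribute B.
By R20 (it meets criterion N, it has attribute B): it is in state F.
By R11 (it is in state F): it is pre-approved.
By R6 (it is pre-approved): it has verified income.
By R17 (it has verified income): it has a co-signer.
By R15 (it has a co-signer, it is tagged G): it has attribute V.

Yes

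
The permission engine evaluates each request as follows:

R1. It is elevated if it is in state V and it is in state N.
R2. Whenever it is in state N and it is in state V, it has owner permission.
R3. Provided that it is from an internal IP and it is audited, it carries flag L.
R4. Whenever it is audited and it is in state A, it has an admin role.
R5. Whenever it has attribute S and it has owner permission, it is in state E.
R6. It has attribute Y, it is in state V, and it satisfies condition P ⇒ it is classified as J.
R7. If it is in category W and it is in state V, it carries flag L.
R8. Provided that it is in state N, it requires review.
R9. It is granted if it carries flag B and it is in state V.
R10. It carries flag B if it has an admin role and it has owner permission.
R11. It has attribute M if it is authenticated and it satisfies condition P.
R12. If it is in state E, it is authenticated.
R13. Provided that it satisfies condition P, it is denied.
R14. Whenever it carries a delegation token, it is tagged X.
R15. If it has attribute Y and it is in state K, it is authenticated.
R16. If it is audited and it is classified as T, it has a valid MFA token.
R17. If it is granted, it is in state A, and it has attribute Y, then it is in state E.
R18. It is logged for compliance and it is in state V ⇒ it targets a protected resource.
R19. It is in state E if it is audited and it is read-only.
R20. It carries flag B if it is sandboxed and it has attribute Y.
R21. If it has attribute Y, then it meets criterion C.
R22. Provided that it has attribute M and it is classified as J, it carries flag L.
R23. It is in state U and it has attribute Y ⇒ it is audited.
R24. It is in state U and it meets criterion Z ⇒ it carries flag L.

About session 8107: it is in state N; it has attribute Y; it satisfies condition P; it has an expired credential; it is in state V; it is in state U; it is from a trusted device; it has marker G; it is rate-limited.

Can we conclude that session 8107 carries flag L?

No

Forward chaining from the given facts derives: is elevated, has owner permission, is classified as J, requires review, is denied, meets criterion C, is audited.
Rules concluding "it carries flag L": R3 needs "it is from an internal IP"; R7 needs "it is in category W"; R22 needs "it has attribute M"; R24 needs "it meets criterion Z" — none of these are established.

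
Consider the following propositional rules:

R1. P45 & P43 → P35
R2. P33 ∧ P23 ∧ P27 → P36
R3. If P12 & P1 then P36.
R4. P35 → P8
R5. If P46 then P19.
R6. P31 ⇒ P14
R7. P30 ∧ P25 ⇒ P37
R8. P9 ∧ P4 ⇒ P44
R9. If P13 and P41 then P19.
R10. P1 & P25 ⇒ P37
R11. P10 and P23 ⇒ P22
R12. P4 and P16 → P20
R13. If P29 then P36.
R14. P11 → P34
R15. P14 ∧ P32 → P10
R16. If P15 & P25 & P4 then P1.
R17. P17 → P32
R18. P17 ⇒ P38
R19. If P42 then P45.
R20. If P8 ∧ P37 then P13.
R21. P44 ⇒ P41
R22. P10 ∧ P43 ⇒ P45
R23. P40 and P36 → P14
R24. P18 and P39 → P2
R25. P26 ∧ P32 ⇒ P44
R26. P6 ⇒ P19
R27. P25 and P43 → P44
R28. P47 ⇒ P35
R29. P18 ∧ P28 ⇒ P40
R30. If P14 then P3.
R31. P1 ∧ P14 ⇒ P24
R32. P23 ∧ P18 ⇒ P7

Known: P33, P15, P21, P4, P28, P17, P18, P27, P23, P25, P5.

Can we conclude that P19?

Forward chaining from the given facts derives: P36, P1, P32, P38, P40, P7, P37, P14, P3, P24, P10, P22.
Rules concluding P19: R5 needs P46; R9 needs P13; R26 needs P6 — none of these are established.

No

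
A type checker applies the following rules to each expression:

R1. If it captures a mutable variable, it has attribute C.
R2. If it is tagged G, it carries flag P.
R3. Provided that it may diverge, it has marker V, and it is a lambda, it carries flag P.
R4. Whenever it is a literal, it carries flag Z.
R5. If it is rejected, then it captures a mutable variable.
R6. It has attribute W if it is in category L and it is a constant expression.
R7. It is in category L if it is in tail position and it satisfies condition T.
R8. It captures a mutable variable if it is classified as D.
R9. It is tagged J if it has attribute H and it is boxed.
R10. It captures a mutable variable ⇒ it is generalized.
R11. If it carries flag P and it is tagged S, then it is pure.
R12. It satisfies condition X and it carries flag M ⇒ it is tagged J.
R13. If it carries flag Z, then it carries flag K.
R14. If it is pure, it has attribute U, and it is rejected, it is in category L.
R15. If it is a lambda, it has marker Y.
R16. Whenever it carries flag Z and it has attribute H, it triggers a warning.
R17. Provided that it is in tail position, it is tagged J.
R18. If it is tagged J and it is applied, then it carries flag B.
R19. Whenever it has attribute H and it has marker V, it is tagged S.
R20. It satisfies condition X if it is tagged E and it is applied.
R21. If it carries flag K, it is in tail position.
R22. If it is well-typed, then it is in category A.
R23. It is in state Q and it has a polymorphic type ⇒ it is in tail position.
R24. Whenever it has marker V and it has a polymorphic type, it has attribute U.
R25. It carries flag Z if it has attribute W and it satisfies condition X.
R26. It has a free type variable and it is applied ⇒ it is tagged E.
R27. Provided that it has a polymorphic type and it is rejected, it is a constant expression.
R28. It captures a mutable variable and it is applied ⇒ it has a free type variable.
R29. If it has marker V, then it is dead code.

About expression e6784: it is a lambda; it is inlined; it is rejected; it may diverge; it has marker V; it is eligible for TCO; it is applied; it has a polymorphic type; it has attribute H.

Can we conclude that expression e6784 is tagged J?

Yes

By R3 (it may diverge, it has marker V, it is a lambda): it carries flag P.
By R5 (it is rejected): it captures a mutable variable.
By R19 (it has attribute H, it has marker V): it is tagged S.
By R24 (it has marker V, it has a polymorphic type): it has attribute U.
By R27 (it has a polymorphic type, it is rejected): it is a constant expression.
By R28 (it captures a mutable variable, it is applied): it has a free type variable.
By R11 (it carries flag P, it is tagged S): it is pure.
By R14 (it is pure, it has attribute U, it is rejected): it is in category L.
By R26 (it has a free type variable, it is applied): it is tagged E.
By R6 (it is in category L, it is a constant expression): it has attribute W.
By R20 (it is tagged E, it is applied): it satisfies condition X.
By R25 (it has attribute W, it satisfies condition X): it carries flag Z.
By R13 (it carries flag Z): it carries flag K.
By R21 (it carries flag K): it is in tail position.
By R17 (it is in tail position): it is tagged J.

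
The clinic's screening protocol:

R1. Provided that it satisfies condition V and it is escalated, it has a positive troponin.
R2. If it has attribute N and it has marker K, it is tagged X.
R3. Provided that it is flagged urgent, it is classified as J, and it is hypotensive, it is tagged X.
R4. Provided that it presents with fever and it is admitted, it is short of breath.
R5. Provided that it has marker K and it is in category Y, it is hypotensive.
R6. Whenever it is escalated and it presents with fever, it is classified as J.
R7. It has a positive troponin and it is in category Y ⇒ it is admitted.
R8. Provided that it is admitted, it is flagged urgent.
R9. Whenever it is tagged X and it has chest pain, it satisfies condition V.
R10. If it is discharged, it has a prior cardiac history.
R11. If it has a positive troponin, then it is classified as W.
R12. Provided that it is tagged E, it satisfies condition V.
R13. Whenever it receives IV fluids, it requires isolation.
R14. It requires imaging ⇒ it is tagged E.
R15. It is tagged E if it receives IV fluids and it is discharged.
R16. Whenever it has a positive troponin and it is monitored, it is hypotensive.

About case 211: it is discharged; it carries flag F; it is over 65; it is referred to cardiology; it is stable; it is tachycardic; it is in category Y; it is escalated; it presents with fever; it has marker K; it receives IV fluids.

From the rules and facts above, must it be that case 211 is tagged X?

By R5 (it has marker K, it is in category Y): it is hypotensive.
By R6 (it is escalated, it presents with fever): it is classified as J.
By R15 (it receives IV fluids, it is discharged): it is tagged E.
By R12 (it is tagged E): it satisfies condition V.
By R1 (it satisfies condition V, it is escalated): it has a positive troponin.
By R7 (it has a positive troponin, it is in category Y): it is admitted.
By R8 (it is admitted): it is flagged urgent.
By R3 (it is flagged urgent, it is classified as J, it is hypotensive): it is tagged X.

Yes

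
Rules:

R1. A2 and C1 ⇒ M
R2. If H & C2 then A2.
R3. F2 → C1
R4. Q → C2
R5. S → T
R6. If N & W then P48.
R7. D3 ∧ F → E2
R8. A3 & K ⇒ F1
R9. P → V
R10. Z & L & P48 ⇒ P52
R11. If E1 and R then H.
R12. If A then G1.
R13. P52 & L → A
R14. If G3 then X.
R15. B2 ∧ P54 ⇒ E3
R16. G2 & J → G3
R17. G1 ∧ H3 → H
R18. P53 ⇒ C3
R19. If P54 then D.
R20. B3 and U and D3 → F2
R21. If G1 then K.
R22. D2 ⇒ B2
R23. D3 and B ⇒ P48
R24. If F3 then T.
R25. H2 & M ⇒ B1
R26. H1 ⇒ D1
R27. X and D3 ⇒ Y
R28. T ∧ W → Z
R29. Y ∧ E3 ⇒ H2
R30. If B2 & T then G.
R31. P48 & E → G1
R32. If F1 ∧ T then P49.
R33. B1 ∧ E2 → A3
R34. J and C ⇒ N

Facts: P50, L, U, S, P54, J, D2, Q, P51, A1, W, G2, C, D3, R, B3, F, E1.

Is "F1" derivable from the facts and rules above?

Yes

C2  (by R4: Q)
T  (by R5: S)
E2  (by R7: D3, F)
H  (by R11: E1, R)
G3  (by R16: G2, J)
F2  (by R20: B3, U, D3)
B2  (by R22: D2)
Z  (by R28: T, W)
N  (by R34: J, C)
A2  (by R2: H, C2)
C1  (by R3: F2)
P48  (by R6: N, W)
P52  (by R10: Z, L, P48)
A  (by R13: P52, L)
X  (by R14: G3)
E3  (by R15: B2, P54)
Y  (by R27: X, D3)
H2  (by R29: Y, E3)
M  (by R1: A2, C1)
G1  (by R12: A)
K  (by R21: G1)
B1  (by R25: H2, M)
A3  (by R33: B1, E2)
F1  (by R8: A3, K)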